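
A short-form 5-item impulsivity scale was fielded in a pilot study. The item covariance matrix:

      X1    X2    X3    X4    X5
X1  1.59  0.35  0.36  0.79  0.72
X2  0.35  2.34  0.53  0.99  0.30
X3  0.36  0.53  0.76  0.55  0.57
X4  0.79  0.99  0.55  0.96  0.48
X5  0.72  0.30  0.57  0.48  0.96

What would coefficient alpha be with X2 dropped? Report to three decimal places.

Remaining items: X1, X3, X4, X5 (k = 4).
sum of item variances = 1.59 + 0.76 + 0.96 + 0.96 = 4.27
Var(T) = 4.27 + 2 × 3.47 = 11.21
α (item deleted) = (4/3)·(1 − 4.27/11.21) = 0.825

coefficient alpha = 0.825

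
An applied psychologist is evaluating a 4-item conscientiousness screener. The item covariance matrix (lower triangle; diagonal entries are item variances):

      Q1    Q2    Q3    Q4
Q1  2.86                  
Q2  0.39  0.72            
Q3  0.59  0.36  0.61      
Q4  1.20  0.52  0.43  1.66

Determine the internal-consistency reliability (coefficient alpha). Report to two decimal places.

coefficient alpha = 0.73

Σσ²ᵢ = 2.86 + 0.72 + 0.61 + 1.66 = 5.85
Sum of off-diagonal covariances = 3.49
total variance = 5.85 + 2 × 3.49 = 12.83
α = (k/(k−1))·(1 − Σσ²ᵢ/total variance) = (4/3)·(1 − 5.85/12.83) = 0.73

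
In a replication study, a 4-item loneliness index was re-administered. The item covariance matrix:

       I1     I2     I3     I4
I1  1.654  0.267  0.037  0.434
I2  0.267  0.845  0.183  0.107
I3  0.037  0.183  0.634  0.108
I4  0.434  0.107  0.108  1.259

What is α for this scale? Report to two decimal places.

α = 0.45

ΣVar(i) = 1.654 + 0.845 + 0.634 + 1.259 = 4.392
Σ_{i<j} σ_ij = 1.136
total variance = 4.392 + 2 × 1.136 = 6.664
α = (k/(k−1))·(1 − ΣVar(i)/total variance) = (4/3)·(1 − 4.392/6.664) = 0.45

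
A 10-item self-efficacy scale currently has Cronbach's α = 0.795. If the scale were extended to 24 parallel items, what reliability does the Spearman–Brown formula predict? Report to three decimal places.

predicted reliability = 0.903

Length factor m = 24/10 = 2.4000
α' = m·α / (1 + (m−1)·α)
   = 24/10 × 0.795 / (1 + (24/10 − 1) × 0.795)
   = 1.9080 / 2.1130 = 0.903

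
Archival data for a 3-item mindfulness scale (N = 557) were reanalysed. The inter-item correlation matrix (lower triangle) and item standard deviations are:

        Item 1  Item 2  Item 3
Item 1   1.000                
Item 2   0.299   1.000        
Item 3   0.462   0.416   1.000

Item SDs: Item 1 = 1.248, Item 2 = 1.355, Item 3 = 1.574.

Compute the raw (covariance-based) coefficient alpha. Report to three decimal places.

coefficient alpha = 0.659

Σσ²ᵢ = 1.248² + 1.355² + 1.574² = 5.8710
Covariances σ_ij = r_ij · s_i · s_j:
  σ(Item 1,Item 2) = 0.299 × 1.248 × 1.355 = 0.5056
  σ(Item 1,Item 3) = 0.462 × 1.248 × 1.574 = 0.9075
  σ(Item 2,Item 3) = 0.416 × 1.355 × 1.574 = 0.8872
σ²_T = Σσ²ᵢ + 2·Σσ_ij = 5.8710 + 2 × 2.3003 = 10.4716
α = (3/2)·(1 − 5.8710/10.4716) = 0.659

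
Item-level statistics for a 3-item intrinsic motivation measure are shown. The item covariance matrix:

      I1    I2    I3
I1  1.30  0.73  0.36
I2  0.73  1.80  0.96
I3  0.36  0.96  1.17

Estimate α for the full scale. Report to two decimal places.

α = 0.73

Σσ²ᵢ = 1.30 + 1.80 + 1.17 = 4.27
Σ_{i<j} σ_ij = 2.05
σ²_T = 4.27 + 2 × 2.05 = 8.37
α = (k/(k−1))·(1 − Σσ²ᵢ/σ²_T) = (3/2)·(1 − 4.27/8.37) = 0.73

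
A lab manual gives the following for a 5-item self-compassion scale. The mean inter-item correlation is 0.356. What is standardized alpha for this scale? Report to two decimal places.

standardized alpha = 0.73

Standardized α = k·r̄ / (1 + (k−1)·r̄) = 5 × 0.356 / (1 + 4 × 0.356)
  = 1.7800 / 2.4240 = 0.73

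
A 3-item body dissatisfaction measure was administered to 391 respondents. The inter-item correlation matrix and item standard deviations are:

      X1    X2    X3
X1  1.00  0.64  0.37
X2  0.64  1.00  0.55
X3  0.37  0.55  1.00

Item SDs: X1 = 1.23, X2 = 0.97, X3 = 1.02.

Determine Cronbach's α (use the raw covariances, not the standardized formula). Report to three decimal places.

Cronbach's α = 0.755

Σσ²ᵢ = 1.23² + 0.97² + 1.02² = 3.4942
Covariances σ_ij = r_ij · s_i · s_j:
  σ(X1,X2) = 0.64 × 1.23 × 0.97 = 0.7636
  σ(X1,X3) = 0.37 × 1.23 × 1.02 = 0.4642
  σ(X2,X3) = 0.55 × 0.97 × 1.02 = 0.5442
σ²_T = Σσ²ᵢ + 2·Σσ_ij = 3.4942 + 2 × 1.7720 = 7.0382
α = (3/2)·(1 − 3.4942/7.0382) = 0.755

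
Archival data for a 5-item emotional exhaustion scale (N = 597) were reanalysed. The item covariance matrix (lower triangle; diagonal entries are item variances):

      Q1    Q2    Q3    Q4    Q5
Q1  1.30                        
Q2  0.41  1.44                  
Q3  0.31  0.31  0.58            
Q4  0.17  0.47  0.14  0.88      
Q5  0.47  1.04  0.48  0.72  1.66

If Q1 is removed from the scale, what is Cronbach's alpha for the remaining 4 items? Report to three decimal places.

Remaining items: Q2, Q3, Q4, Q5 (k = 4).
ΣVar(i) = 1.44 + 0.58 + 0.88 + 1.66 = 4.56
total variance = 4.56 + 2 × 3.16 = 10.88
α (item deleted) = (4/3)·(1 − 4.56/10.88) = 0.775

α = 0.775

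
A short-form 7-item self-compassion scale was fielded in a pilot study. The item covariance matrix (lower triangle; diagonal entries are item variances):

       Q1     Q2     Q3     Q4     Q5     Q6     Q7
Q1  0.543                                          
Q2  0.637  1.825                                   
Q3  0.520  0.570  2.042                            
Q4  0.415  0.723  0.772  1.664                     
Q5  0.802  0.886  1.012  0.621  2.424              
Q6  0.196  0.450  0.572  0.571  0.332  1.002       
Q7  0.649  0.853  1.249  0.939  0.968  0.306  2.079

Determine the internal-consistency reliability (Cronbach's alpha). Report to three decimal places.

Σσ²ᵢ = 0.543 + 1.825 + 2.042 + 1.664 + 2.424 + 1.002 + 2.079 = 11.579
Sum of off-diagonal covariances = 14.043
total variance = 11.579 + 2 × 14.043 = 39.665
α = (k/(k−1))·(1 − Σσ²ᵢ/total variance) = (7/6)·(1 − 11.579/39.665) = 0.826

Cronbach's alpha = 0.826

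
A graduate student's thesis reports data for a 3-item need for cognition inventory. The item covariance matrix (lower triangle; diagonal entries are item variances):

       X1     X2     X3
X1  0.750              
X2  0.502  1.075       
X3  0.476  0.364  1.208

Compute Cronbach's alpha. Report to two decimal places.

Σσᵢ² = 0.750 + 1.075 + 1.208 = 3.033
Σ_{i<j} σ_ij = 1.342
σ²_total = 3.033 + 2 × 1.342 = 5.717
α = (k/(k−1))·(1 − Σσᵢ²/σ²_total) = (3/2)·(1 − 3.033/5.717) = 0.70

Cronbach's alpha = 0.70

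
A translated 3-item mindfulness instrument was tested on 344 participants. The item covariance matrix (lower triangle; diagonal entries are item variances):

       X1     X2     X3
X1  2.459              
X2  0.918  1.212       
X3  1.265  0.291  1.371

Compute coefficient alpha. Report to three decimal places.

Σσᵢ² = 2.459 + 1.212 + 1.371 = 5.042
Sum of off-diagonal covariances = 2.474
σ²_total = 5.042 + 2 × 2.474 = 9.990
α = (k/(k−1))·(1 − Σσᵢ²/σ²_total) = (3/2)·(1 − 5.042/9.990) = 0.743

coefficient alpha = 0.743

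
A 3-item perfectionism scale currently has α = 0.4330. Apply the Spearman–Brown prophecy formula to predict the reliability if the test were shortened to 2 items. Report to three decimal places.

predicted reliability = 0.337

Length factor m = 2/3 = 0.6667
α' = m·α / (1 − (1−m)·α)
   = 2/3 × 0.4330 / (1 − (1 − 2/3) × 0.4330)
   = 0.2887 / 0.8557 = 0.337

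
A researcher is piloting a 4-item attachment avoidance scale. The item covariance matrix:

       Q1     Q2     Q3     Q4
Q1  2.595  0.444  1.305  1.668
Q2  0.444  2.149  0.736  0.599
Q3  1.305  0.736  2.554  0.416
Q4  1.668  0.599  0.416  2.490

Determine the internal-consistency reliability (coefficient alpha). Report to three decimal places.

Σσ²ᵢ = 2.595 + 2.149 + 2.554 + 2.490 = 9.788
Σ_{i<j} σ_ij = 5.168
total variance = 9.788 + 2 × 5.168 = 20.124
α = (k/(k−1))·(1 − Σσ²ᵢ/total variance) = (4/3)·(1 − 9.788/20.124) = 0.685

coefficient alpha = 0.685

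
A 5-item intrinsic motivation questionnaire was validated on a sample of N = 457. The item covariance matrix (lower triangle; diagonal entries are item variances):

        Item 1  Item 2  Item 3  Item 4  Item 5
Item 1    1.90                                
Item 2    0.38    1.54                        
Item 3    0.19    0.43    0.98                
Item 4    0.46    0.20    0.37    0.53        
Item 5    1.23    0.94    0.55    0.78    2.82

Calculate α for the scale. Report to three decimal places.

α = 0.734

ΣVar(i) = 1.90 + 1.54 + 0.98 + 0.53 + 2.82 = 7.77
Σ_{i<j} σ_ij = 5.53
σ²_T = 7.77 + 2 × 5.53 = 18.83
α = (k/(k−1))·(1 − ΣVar(i)/σ²_T) = (5/4)·(1 − 7.77/18.83) = 0.734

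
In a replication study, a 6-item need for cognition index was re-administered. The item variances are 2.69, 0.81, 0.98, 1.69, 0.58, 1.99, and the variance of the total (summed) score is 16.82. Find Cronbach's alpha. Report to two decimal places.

α = 0.58

ΣVar(i) = 2.69 + 0.81 + 0.98 + 1.69 + 0.58 + 1.99 = 8.74
α = (k/(k−1))·(1 − ΣVar(i)/total variance) = (6/5)·(1 − 8.74/16.82) = 0.58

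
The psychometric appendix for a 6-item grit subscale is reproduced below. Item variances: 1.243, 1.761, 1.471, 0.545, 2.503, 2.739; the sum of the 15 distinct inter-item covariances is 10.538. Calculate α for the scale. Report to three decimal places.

Σσ²ᵢ = 1.243 + 1.761 + 1.471 + 0.545 + 2.503 + 2.739 = 10.262
Sum of distinct covariances = 10.538
total variance = Σσ²ᵢ + 2·Σcov = 10.262 + 2 × 10.538 = 31.338
α = (6/5)·(1 − 10.262/31.338) = 0.807

α = 0.807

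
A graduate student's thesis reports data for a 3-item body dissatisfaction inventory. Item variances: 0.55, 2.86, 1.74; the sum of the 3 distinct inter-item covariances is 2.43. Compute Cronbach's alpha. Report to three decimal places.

α = 0.728

ΣVar(i) = 0.55 + 2.86 + 1.74 = 5.15
Sum of distinct covariances = 2.43
σ²_T = ΣVar(i) + 2·Σcov = 5.15 + 2 × 2.43 = 10.01
α = (3/2)·(1 − 5.15/10.01) = 0.728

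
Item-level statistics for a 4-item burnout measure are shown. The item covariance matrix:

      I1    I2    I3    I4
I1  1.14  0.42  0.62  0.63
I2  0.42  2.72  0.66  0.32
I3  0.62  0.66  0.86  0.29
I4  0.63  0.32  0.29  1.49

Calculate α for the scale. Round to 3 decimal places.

α = 0.648

sum of item variances = 1.14 + 2.72 + 0.86 + 1.49 = 6.21
Sum of the distinct covariances = 2.94
σ²_total = 6.21 + 2 × 2.94 = 12.09
α = (k/(k−1))·(1 − sum of item variances/σ²_total) = (4/3)·(1 − 6.21/12.09) = 0.648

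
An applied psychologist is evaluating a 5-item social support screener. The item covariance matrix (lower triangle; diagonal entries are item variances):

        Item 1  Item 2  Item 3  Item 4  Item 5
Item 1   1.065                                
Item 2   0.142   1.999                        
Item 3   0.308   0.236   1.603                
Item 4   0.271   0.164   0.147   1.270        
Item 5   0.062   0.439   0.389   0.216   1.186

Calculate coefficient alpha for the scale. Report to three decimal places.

sum of item variances = 1.065 + 1.999 + 1.603 + 1.270 + 1.186 = 7.123
Sum of off-diagonal covariances = 2.374
σ²_total = 7.123 + 2 × 2.374 = 11.871
α = (k/(k−1))·(1 − sum of item variances/σ²_total) = (5/4)·(1 − 7.123/11.871) = 0.500

coefficient alpha = 0.500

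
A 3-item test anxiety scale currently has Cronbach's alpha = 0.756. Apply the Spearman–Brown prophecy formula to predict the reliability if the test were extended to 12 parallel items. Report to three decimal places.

Length factor m = 12/3 = 4.0000
α' = m·α / (1 + (m−1)·α)
   = 12/3 × 0.756 / (1 + (12/3 − 1) × 0.756)
   = 3.0240 / 3.2680 = 0.925

predicted reliability = 0.925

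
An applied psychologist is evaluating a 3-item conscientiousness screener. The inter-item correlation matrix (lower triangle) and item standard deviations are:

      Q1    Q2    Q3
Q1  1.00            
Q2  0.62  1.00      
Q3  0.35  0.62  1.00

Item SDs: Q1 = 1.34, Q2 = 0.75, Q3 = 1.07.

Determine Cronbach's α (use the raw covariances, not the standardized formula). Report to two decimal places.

α = 0.72

Σσ²ᵢ = 1.34² + 0.75² + 1.07² = 3.5030
Covariances σ_ij = r_ij · s_i · s_j:
  σ(Q1,Q2) = 0.62 × 1.34 × 0.75 = 0.6231
  σ(Q1,Q3) = 0.35 × 1.34 × 1.07 = 0.5018
  σ(Q2,Q3) = 0.62 × 0.75 × 1.07 = 0.4975
σ²_T = Σσ²ᵢ + 2·Σσ_ij = 3.5030 + 2 × 1.6224 = 6.7478
α = (3/2)·(1 − 3.5030/6.7478) = 0.72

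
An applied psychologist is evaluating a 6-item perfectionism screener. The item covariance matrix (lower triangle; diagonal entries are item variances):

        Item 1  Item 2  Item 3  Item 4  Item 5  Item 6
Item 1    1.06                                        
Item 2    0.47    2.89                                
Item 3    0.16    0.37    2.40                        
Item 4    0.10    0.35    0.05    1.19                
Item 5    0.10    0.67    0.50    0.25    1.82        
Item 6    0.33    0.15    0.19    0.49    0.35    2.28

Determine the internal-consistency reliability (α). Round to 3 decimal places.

Σσᵢ² = 1.06 + 2.89 + 2.40 + 1.19 + 1.82 + 2.28 = 11.64
Sum of the distinct covariances = 4.53
σ²_T = 11.64 + 2 × 4.53 = 20.70
α = (k/(k−1))·(1 − Σσᵢ²/σ²_T) = (6/5)·(1 − 11.64/20.70) = 0.525

α = 0.525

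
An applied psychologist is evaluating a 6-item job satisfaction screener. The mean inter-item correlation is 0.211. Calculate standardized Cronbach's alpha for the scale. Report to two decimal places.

Standardized α = k·r̄ / (1 + (k−1)·r̄) = 6 × 0.211 / (1 + 5 × 0.211)
  = 1.2660 / 2.0550 = 0.62

α = 0.62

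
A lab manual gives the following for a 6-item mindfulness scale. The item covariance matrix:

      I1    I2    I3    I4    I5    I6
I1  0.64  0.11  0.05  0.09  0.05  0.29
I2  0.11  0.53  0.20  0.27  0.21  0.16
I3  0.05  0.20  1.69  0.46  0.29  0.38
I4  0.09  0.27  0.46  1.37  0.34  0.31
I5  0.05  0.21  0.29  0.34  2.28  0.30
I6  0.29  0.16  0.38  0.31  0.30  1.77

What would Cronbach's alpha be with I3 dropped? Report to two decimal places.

Remaining items: I1, I2, I4, I5, I6 (k = 5).
Σσᵢ² = 0.64 + 0.53 + 1.37 + 2.28 + 1.77 = 6.59
total variance = 6.59 + 2 × 2.13 = 10.85
α (item deleted) = (5/4)·(1 − 6.59/10.85) = 0.49

α = 0.49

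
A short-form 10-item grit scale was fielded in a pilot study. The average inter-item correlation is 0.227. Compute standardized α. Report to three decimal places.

α = 0.746

Standardized α = k·r̄ / (1 + (k−1)·r̄) = 10 × 0.227 / (1 + 9 × 0.227)
  = 2.2700 / 3.0430 = 0.746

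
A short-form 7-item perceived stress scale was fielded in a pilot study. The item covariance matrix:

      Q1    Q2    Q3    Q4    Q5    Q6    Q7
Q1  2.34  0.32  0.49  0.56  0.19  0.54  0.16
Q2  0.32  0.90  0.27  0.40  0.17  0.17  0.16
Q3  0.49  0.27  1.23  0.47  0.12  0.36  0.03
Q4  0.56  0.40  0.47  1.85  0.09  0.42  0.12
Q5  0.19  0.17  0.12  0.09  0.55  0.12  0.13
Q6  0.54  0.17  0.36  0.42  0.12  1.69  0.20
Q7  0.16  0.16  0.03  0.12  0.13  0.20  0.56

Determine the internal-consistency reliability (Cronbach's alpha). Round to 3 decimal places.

sum of item variances = 2.34 + 0.90 + 1.23 + 1.85 + 0.55 + 1.69 + 0.56 = 9.12
Sum of the distinct covariances = 5.49
Var(T) = 9.12 + 2 × 5.49 = 20.10
α = (k/(k−1))·(1 − sum of item variances/Var(T)) = (7/6)·(1 − 9.12/20.10) = 0.637

α = 0.637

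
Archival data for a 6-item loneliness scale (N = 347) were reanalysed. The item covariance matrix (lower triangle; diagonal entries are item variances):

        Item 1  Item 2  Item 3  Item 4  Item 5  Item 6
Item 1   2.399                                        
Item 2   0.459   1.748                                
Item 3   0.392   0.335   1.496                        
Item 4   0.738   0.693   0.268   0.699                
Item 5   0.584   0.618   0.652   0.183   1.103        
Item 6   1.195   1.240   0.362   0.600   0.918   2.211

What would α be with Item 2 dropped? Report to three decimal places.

Remaining items: Item 1, Item 3, Item 4, Item 5, Item 6 (k = 5).
sum of item variances = 2.399 + 1.496 + 0.699 + 1.103 + 2.211 = 7.908
total variance = 7.908 + 2 × 5.892 = 19.692
α (item deleted) = (5/4)·(1 − 7.908/19.692) = 0.748

α = 0.748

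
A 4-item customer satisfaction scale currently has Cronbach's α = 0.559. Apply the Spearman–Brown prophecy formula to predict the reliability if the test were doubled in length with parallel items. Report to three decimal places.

predicted reliability = 0.717

Length factor m = 2
α' = m·α / (1 + (m−1)·α)
   = 2 × 0.559 / (1 + (2 − 1) × 0.559)
   = 1.1180 / 1.5590 = 0.717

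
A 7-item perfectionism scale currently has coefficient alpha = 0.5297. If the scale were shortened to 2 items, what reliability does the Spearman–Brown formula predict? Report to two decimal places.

Length factor m = 2/7 = 0.2857
α' = m·α / (1 − (1−m)·α)
   = 2/7 × 0.5297 / (1 − (1 − 2/7) × 0.5297)
   = 0.1513 / 0.6216 = 0.24

predicted reliability = 0.24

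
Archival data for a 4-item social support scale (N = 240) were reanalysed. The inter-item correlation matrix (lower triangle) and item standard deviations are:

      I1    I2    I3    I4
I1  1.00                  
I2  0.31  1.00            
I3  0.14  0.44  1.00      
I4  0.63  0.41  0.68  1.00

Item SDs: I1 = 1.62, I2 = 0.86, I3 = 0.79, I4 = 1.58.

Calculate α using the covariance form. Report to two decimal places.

α = 0.73

Σσ²ᵢ = 1.62² + 0.86² + 0.79² + 1.58² = 6.4845
Covariances σ_ij = r_ij · s_i · s_j:
  σ(I1,I2) = 0.31 × 1.62 × 0.86 = 0.4319
  σ(I1,I3) = 0.14 × 1.62 × 0.79 = 0.1792
  σ(I1,I4) = 0.63 × 1.62 × 1.58 = 1.6125
  σ(I2,I3) = 0.44 × 0.86 × 0.79 = 0.2989
  σ(I2,I4) = 0.41 × 0.86 × 1.58 = 0.5571
  σ(I3,I4) = 0.68 × 0.79 × 1.58 = 0.8488
σ²_T = Σσ²ᵢ + 2·Σσ_ij = 6.4845 + 2 × 3.9284 = 14.3413
α = (4/3)·(1 − 6.4845/14.3413) = 0.73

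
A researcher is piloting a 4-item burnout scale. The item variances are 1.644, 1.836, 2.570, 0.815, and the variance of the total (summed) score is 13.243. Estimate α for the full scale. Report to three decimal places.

Σσ²ᵢ = 1.644 + 1.836 + 2.570 + 0.815 = 6.865
α = (k/(k−1))·(1 − Σσ²ᵢ/σ²_T) = (4/3)·(1 − 6.865/13.243) = 0.642

α = 0.642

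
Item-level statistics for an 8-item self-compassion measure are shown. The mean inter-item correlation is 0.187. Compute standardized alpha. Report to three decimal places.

α = 0.648

Standardized α = k·r̄ / (1 + (k−1)·r̄) = 8 × 0.187 / (1 + 7 × 0.187)
  = 1.4960 / 2.3090 = 0.648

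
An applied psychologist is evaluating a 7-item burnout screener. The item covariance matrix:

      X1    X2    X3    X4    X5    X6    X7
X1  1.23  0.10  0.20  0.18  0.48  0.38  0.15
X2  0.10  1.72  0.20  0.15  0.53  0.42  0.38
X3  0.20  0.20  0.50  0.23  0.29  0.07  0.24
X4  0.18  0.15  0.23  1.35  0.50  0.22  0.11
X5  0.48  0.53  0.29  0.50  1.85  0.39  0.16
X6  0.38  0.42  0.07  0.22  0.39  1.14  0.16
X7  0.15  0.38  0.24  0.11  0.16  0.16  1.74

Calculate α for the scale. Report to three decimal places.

α = 0.627

Σσᵢ² = 1.23 + 1.72 + 0.50 + 1.35 + 1.85 + 1.14 + 1.74 = 9.53
Sum of the distinct covariances = 5.54
σ²_total = 9.53 + 2 × 5.54 = 20.61
α = (k/(k−1))·(1 − Σσᵢ²/σ²_total) = (7/6)·(1 − 9.53/20.61) = 0.627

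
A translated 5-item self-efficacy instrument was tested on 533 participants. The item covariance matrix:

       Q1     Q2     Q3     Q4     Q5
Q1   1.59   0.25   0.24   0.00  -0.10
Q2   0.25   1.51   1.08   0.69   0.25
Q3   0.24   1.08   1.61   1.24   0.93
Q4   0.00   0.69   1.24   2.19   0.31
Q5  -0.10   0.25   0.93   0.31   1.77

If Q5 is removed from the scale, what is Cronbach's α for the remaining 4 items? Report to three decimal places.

Remaining items: Q1, Q2, Q3, Q4 (k = 4).
ΣVar(i) = 1.59 + 1.51 + 1.61 + 2.19 = 6.90
total variance = 6.90 + 2 × 3.50 = 13.90
α (item deleted) = (4/3)·(1 − 6.90/13.90) = 0.671

α = 0.671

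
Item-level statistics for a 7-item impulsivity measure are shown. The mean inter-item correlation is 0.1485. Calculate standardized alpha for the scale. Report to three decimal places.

α = 0.550

Standardized α = k·r̄ / (1 + (k−1)·r̄) = 7 × 0.1485 / (1 + 6 × 0.1485)
  = 1.0395 / 1.8910 = 0.550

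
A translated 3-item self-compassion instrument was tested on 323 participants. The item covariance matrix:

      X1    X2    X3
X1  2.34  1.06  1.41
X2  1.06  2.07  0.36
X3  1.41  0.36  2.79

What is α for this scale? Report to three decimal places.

Σσ²ᵢ = 2.34 + 2.07 + 2.79 = 7.20
Sum of the distinct covariances = 2.83
total variance = 7.20 + 2 × 2.83 = 12.86
α = (k/(k−1))·(1 − Σσ²ᵢ/total variance) = (3/2)·(1 − 7.20/12.86) = 0.660

α = 0.660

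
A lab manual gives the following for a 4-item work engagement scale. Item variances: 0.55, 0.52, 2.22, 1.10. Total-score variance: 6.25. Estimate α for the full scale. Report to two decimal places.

α = 0.40

ΣVar(i) = 0.55 + 0.52 + 2.22 + 1.10 = 4.39
α = (k/(k−1))·(1 − ΣVar(i)/Var(T)) = (4/3)·(1 − 4.39/6.25) = 0.40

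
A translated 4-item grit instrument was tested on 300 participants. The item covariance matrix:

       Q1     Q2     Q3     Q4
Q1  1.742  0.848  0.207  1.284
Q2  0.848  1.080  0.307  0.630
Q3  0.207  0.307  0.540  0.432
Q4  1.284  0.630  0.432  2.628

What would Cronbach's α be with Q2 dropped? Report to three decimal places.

Remaining items: Q1, Q3, Q4 (k = 3).
Σσᵢ² = 1.742 + 0.540 + 2.628 = 4.910
total variance = 4.910 + 2 × 1.923 = 8.756
α (item deleted) = (3/2)·(1 − 4.910/8.756) = 0.659

α = 0.659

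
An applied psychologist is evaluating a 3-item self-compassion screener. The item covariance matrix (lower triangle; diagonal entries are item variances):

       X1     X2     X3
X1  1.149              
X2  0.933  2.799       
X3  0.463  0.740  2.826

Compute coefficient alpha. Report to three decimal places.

α = 0.580

ΣVar(i) = 1.149 + 2.799 + 2.826 = 6.774
Sum of off-diagonal covariances = 2.136
total variance = 6.774 + 2 × 2.136 = 11.046
α = (k/(k−1))·(1 − ΣVar(i)/total variance) = (3/2)·(1 − 6.774/11.046) = 0.580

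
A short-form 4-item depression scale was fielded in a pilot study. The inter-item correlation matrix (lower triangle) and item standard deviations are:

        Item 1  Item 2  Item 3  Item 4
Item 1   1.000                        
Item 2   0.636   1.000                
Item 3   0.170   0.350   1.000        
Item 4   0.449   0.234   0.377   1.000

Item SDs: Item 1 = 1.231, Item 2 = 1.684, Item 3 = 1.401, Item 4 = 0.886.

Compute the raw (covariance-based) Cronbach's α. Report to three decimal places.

α = 0.684

Σσ²ᵢ = 1.231² + 1.684² + 1.401² + 0.886² = 7.0990
Covariances σ_ij = r_ij · s_i · s_j:
  σ(Item 1,Item 2) = 0.636 × 1.231 × 1.684 = 1.3184
  σ(Item 1,Item 3) = 0.170 × 1.231 × 1.401 = 0.2932
  σ(Item 1,Item 4) = 0.449 × 1.231 × 0.886 = 0.4897
  σ(Item 2,Item 3) = 0.350 × 1.684 × 1.401 = 0.8257
  σ(Item 2,Item 4) = 0.234 × 1.684 × 0.886 = 0.3491
  σ(Item 3,Item 4) = 0.377 × 1.401 × 0.886 = 0.4680
σ²_T = Σσ²ᵢ + 2·Σσ_ij = 7.0990 + 2 × 3.7441 = 14.5872
α = (4/3)·(1 − 7.0990/14.5872) = 0.684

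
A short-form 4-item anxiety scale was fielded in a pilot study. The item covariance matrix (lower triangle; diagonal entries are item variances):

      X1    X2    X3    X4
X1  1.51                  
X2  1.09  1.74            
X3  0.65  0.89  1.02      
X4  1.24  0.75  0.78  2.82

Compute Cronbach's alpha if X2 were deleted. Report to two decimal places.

Remaining items: X1, X3, X4 (k = 3).
sum of item variances = 1.51 + 1.02 + 2.82 = 5.35
σ²_total = 5.35 + 2 × 2.67 = 10.69
α (item deleted) = (3/2)·(1 − 5.35/10.69) = 0.75

Cronbach's alpha = 0.75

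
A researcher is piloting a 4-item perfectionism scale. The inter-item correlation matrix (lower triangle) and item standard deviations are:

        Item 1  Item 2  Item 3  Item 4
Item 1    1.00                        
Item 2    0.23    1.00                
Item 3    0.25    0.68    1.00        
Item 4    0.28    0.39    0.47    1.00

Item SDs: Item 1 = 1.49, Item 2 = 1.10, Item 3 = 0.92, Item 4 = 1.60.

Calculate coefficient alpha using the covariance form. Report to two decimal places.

coefficient alpha = 0.67

Σσ²ᵢ = 1.49² + 1.10² + 0.92² + 1.60² = 6.8365
Covariances σ_ij = r_ij · s_i · s_j:
  σ(Item 1,Item 2) = 0.23 × 1.49 × 1.10 = 0.3770
  σ(Item 1,Item 3) = 0.25 × 1.49 × 0.92 = 0.3427
  σ(Item 1,Item 4) = 0.28 × 1.49 × 1.60 = 0.6675
  σ(Item 2,Item 3) = 0.68 × 1.10 × 0.92 = 0.6882
  σ(Item 2,Item 4) = 0.39 × 1.10 × 1.60 = 0.6864
  σ(Item 3,Item 4) = 0.47 × 0.92 × 1.60 = 0.6918
σ²_T = Σσ²ᵢ + 2·Σσ_ij = 6.8365 + 2 × 3.4536 = 13.7437
α = (4/3)·(1 − 6.8365/13.7437) = 0.67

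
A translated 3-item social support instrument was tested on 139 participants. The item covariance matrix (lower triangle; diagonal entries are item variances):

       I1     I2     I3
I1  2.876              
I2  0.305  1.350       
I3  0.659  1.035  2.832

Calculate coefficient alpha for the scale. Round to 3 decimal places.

α = 0.542

ΣVar(i) = 2.876 + 1.350 + 2.832 = 7.058
Σ_{i<j} σ_ij = 1.999
σ²_T = 7.058 + 2 × 1.999 = 11.056
α = (k/(k−1))·(1 − ΣVar(i)/σ²_T) = (3/2)·(1 − 7.058/11.056) = 0.542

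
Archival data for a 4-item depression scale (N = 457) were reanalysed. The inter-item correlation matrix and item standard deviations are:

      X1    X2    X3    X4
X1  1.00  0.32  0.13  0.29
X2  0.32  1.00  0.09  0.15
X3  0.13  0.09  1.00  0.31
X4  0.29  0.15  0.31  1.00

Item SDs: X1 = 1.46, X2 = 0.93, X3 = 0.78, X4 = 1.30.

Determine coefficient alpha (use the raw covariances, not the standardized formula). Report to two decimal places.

coefficient alpha = 0.52

Σσ²ᵢ = 1.46² + 0.93² + 0.78² + 1.30² = 5.2949
Covariances σ_ij = r_ij · s_i · s_j:
  σ(X1,X2) = 0.32 × 1.46 × 0.93 = 0.4345
  σ(X1,X3) = 0.13 × 1.46 × 0.78 = 0.1480
  σ(X1,X4) = 0.29 × 1.46 × 1.30 = 0.5504
  σ(X2,X3) = 0.09 × 0.93 × 0.78 = 0.0653
  σ(X2,X4) = 0.15 × 0.93 × 1.30 = 0.1814
  σ(X3,X4) = 0.31 × 0.78 × 1.30 = 0.3143
σ²_T = Σσ²ᵢ + 2·Σσ_ij = 5.2949 + 2 × 1.6939 = 8.6827
α = (4/3)·(1 − 5.2949/8.6827) = 0.52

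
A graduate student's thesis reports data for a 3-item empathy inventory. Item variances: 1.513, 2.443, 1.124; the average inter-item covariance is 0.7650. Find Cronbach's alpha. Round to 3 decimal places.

Cronbach's alpha = 0.712

sum of item variances = 1.513 + 2.443 + 1.124 = 5.080
Sum of the 3 distinct covariances = 3 × 0.7650 = 2.2950
total variance = sum of item variances + 2·Σcov = 5.080 + 2 × 2.2950 = 9.6700
α = (3/2)·(1 − 5.080/9.6700) = 0.712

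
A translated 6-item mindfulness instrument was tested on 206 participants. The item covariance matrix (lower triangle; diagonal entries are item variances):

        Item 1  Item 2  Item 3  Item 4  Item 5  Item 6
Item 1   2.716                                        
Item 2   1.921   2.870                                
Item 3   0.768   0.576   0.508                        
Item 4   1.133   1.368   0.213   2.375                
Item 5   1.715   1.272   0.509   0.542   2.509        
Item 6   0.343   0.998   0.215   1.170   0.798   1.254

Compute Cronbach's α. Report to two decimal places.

Cronbach's α = 0.83

Σσ²ᵢ = 2.716 + 2.870 + 0.508 + 2.375 + 2.509 + 1.254 = 12.232
Sum of off-diagonal covariances = 13.541
σ²_total = 12.232 + 2 × 13.541 = 39.314
α = (k/(k−1))·(1 − Σσ²ᵢ/σ²_total) = (6/5)·(1 − 12.232/39.314) = 0.83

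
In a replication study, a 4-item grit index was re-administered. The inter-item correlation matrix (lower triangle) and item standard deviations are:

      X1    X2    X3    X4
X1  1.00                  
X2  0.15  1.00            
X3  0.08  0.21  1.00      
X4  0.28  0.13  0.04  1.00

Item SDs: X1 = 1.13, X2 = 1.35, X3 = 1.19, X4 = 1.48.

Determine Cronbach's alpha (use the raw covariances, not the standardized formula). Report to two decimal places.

Σσ²ᵢ = 1.13² + 1.35² + 1.19² + 1.48² = 6.7059
Covariances σ_ij = r_ij · s_i · s_j:
  σ(X1,X2) = 0.15 × 1.13 × 1.35 = 0.2288
  σ(X1,X3) = 0.08 × 1.13 × 1.19 = 0.1076
  σ(X1,X4) = 0.28 × 1.13 × 1.48 = 0.4683
  σ(X2,X3) = 0.21 × 1.35 × 1.19 = 0.3374
  σ(X2,X4) = 0.13 × 1.35 × 1.48 = 0.2597
  σ(X3,X4) = 0.04 × 1.19 × 1.48 = 0.0704
σ²_T = Σσ²ᵢ + 2·Σσ_ij = 6.7059 + 2 × 1.4722 = 9.6503
α = (4/3)·(1 − 6.7059/9.6503) = 0.41

Cronbach's alpha = 0.41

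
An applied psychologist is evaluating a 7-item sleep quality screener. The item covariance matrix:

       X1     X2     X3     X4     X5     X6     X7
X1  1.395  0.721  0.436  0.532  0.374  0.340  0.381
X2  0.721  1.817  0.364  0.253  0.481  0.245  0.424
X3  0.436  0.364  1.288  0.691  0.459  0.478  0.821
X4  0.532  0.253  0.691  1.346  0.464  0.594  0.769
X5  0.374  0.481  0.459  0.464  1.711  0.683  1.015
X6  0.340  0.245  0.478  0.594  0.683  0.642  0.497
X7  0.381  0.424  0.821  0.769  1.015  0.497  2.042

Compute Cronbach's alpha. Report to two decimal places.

Σσ²ᵢ = 1.395 + 1.817 + 1.288 + 1.346 + 1.711 + 0.642 + 2.042 = 10.241
Sum of off-diagonal covariances = 11.022
Var(T) = 10.241 + 2 × 11.022 = 32.285
α = (k/(k−1))·(1 − Σσ²ᵢ/Var(T)) = (7/6)·(1 − 10.241/32.285) = 0.80

α = 0.80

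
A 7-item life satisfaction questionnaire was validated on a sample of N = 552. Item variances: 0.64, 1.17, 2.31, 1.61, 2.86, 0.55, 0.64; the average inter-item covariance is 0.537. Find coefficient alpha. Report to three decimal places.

coefficient alpha = 0.814

Σσ²ᵢ = 0.64 + 1.17 + 2.31 + 1.61 + 2.86 + 0.55 + 0.64 = 9.78
Sum of the 21 distinct covariances = 21 × 0.537 = 11.277
Var(T) = Σσ²ᵢ + 2·Σcov = 9.78 + 2 × 11.277 = 32.334
α = (7/6)·(1 − 9.78/32.334) = 0.814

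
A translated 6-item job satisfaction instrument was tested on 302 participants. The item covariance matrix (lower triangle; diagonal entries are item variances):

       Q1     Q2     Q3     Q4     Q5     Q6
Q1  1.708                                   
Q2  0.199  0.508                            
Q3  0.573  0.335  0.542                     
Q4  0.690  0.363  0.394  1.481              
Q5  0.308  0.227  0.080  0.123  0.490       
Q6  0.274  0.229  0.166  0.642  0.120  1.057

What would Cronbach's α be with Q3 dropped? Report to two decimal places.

Remaining items: Q1, Q2, Q4, Q5, Q6 (k = 5).
Σσᵢ² = 1.708 + 0.508 + 1.481 + 0.490 + 1.057 = 5.244
σ²_T = 5.244 + 2 × 3.175 = 11.594
α (item deleted) = (5/4)·(1 − 5.244/11.594) = 0.68

α = 0.68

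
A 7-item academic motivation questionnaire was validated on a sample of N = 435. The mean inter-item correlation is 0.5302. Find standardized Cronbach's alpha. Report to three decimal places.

standardized Cronbach's alpha = 0.888

Standardized α = k·r̄ / (1 + (k−1)·r̄) = 7 × 0.5302 / (1 + 6 × 0.5302)
  = 3.7114 / 4.1812 = 0.888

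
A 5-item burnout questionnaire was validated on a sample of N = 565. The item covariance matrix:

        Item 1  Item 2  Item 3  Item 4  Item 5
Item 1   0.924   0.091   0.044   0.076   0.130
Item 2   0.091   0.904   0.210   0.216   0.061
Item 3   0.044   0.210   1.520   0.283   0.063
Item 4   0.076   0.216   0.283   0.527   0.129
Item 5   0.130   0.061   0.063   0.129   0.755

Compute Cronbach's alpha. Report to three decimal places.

Cronbach's alpha = 0.450

Σσᵢ² = 0.924 + 0.904 + 1.520 + 0.527 + 0.755 = 4.630
Σ_{i<j} σ_ij = 1.303
Var(T) = 4.630 + 2 × 1.303 = 7.236
α = (k/(k−1))·(1 − Σσᵢ²/Var(T)) = (5/4)·(1 − 4.630/7.236) = 0.450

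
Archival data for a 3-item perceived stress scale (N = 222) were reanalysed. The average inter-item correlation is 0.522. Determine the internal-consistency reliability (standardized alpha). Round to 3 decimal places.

α = 0.766

Standardized α = k·r̄ / (1 + (k−1)·r̄) = 3 × 0.522 / (1 + 2 × 0.522)
  = 1.5660 / 2.0440 = 0.766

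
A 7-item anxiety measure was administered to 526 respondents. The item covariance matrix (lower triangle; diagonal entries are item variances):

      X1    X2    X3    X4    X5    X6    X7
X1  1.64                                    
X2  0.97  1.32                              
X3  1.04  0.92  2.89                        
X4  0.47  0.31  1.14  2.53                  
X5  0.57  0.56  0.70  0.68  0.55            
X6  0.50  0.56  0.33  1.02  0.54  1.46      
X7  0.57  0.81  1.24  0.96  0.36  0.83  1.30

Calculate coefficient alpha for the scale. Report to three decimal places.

Σσᵢ² = 1.64 + 1.32 + 2.89 + 2.53 + 0.55 + 1.46 + 1.30 = 11.69
Σ_{i<j} σ_ij = 15.08
total variance = 11.69 + 2 × 15.08 = 41.85
α = (k/(k−1))·(1 − Σσᵢ²/total variance) = (7/6)·(1 − 11.69/41.85) = 0.841

α = 0.841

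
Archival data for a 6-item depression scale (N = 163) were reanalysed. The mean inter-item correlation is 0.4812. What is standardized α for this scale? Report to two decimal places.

standardized α = 0.85

Standardized α = k·r̄ / (1 + (k−1)·r̄) = 6 × 0.4812 / (1 + 5 × 0.4812)
  = 2.8872 / 3.4060 = 0.85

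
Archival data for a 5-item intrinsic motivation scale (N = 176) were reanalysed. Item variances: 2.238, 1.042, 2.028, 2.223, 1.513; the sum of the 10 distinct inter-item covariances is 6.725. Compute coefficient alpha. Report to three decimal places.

ΣVar(i) = 2.238 + 1.042 + 2.028 + 2.223 + 1.513 = 9.044
Sum of distinct covariances = 6.725
σ²_T = ΣVar(i) + 2·Σcov = 9.044 + 2 × 6.725 = 22.494
α = (5/4)·(1 − 9.044/22.494) = 0.747

α = 0.747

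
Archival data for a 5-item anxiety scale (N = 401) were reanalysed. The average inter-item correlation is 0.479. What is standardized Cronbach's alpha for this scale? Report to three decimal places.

Standardized α = k·r̄ / (1 + (k−1)·r̄) = 5 × 0.479 / (1 + 4 × 0.479)
  = 2.3950 / 2.9160 = 0.821

standardized Cronbach's alpha = 0.821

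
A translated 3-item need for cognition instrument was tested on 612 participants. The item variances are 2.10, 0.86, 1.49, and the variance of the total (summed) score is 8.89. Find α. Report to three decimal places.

α = 0.749

ΣVar(i) = 2.10 + 0.86 + 1.49 = 4.45
α = (k/(k−1))·(1 − ΣVar(i)/σ²_total) = (3/2)·(1 − 4.45/8.89) = 0.749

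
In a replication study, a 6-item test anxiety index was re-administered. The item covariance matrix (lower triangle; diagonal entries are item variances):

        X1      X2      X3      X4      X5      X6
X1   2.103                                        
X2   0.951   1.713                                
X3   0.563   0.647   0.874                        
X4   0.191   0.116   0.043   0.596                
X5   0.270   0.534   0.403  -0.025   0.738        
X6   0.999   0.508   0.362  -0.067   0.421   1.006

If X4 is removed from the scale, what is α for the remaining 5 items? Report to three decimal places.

Remaining items: X1, X2, X3, X5, X6 (k = 5).
Σσᵢ² = 2.103 + 1.713 + 0.874 + 0.738 + 1.006 = 6.434
σ²_total = 6.434 + 2 × 5.658 = 17.750
α (item deleted) = (5/4)·(1 − 6.434/17.750) = 0.797

α = 0.797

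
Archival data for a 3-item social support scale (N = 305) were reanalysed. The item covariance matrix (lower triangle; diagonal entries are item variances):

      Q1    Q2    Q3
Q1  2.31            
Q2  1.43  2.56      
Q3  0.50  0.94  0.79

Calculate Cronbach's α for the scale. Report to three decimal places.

Σσᵢ² = 2.31 + 2.56 + 0.79 = 5.66
Sum of the distinct covariances = 2.87
σ²_T = 5.66 + 2 × 2.87 = 11.40
α = (k/(k−1))·(1 − Σσᵢ²/σ²_T) = (3/2)·(1 − 5.66/11.40) = 0.755

α = 0.755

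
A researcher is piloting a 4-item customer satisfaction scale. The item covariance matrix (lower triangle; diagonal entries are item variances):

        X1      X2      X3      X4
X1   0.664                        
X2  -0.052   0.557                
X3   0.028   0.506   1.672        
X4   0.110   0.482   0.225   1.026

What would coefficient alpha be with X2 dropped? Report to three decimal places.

coefficient alpha = 0.266

Remaining items: X1, X3, X4 (k = 3).
sum of item variances = 0.664 + 1.672 + 1.026 = 3.362
σ²_T = 3.362 + 2 × 0.363 = 4.088
α (item deleted) = (3/2)·(1 − 3.362/4.088) = 0.266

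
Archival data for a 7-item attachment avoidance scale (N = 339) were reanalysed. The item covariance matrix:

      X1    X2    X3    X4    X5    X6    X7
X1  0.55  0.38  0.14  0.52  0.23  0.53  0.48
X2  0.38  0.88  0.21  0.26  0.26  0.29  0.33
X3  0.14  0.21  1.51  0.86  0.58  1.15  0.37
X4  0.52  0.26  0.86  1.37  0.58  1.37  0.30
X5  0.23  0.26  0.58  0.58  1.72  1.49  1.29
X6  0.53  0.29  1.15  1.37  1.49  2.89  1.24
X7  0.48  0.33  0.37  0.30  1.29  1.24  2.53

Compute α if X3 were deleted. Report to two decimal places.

Remaining items: X1, X2, X4, X5, X6, X7 (k = 6).
Σσ²ᵢ = 0.55 + 0.88 + 1.37 + 1.72 + 2.89 + 2.53 = 9.94
σ²_T = 9.94 + 2 × 9.55 = 29.04
α (item deleted) = (6/5)·(1 − 9.94/29.04) = 0.79

α = 0.79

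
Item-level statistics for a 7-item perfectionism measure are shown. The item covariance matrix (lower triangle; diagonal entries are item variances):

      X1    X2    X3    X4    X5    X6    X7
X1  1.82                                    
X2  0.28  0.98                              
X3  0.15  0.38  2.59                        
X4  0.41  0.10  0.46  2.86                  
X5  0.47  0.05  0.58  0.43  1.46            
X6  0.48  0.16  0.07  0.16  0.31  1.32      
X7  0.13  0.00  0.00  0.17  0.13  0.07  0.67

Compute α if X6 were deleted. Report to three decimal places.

Remaining items: X1, X2, X3, X4, X5, X7 (k = 6).
ΣVar(i) = 1.82 + 0.98 + 2.59 + 2.86 + 1.46 + 0.67 = 10.38
σ²_T = 10.38 + 2 × 3.74 = 17.86
α (item deleted) = (6/5)·(1 − 10.38/17.86) = 0.503

α = 0.503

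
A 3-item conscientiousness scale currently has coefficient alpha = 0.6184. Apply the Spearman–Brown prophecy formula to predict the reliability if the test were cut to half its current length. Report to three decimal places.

Length factor m = 1/2
α' = m·α / (1 − (1−m)·α)
   = 1/2 × 0.6184 / (1 − (1 − 1/2) × 0.6184)
   = 0.3092 / 0.6908 = 0.448

predicted reliability = 0.448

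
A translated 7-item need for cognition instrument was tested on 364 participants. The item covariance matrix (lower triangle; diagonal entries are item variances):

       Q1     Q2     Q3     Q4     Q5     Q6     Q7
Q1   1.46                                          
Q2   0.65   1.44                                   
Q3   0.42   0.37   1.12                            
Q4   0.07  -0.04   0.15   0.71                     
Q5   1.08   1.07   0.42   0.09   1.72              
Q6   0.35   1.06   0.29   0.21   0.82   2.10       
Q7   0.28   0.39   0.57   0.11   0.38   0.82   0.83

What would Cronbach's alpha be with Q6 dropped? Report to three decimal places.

Cronbach's alpha = 0.747

Remaining items: Q1, Q2, Q3, Q4, Q5, Q7 (k = 6).
Σσ²ᵢ = 1.46 + 1.44 + 1.12 + 0.71 + 1.72 + 0.83 = 7.28
Var(T) = 7.28 + 2 × 6.01 = 19.30
α (item deleted) = (6/5)·(1 − 7.28/19.30) = 0.747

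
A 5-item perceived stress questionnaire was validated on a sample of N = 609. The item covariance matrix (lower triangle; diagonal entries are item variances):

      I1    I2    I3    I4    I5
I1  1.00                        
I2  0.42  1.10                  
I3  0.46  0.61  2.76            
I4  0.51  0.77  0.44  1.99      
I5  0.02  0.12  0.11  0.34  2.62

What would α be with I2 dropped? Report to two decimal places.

α = 0.41

Remaining items: I1, I3, I4, I5 (k = 4).
sum of item variances = 1.00 + 2.76 + 1.99 + 2.62 = 8.37
Var(T) = 8.37 + 2 × 1.88 = 12.13
α (item deleted) = (4/3)·(1 − 8.37/12.13) = 0.41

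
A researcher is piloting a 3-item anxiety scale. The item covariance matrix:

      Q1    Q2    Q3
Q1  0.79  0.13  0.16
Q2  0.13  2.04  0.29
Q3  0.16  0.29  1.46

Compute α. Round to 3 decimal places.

α = 0.319

Σσᵢ² = 0.79 + 2.04 + 1.46 = 4.29
Sum of off-diagonal covariances = 0.58
σ²_total = 4.29 + 2 × 0.58 = 5.45
α = (k/(k−1))·(1 − Σσᵢ²/σ²_total) = (3/2)·(1 − 4.29/5.45) = 0.319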